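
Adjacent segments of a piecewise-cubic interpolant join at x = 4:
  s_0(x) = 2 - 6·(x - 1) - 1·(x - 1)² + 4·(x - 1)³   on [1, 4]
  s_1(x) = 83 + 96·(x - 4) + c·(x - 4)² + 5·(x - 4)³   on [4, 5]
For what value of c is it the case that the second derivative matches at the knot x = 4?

s_0''(x) = -2 + 24·(x - 1), so s_0''(4) = 70. On the right, s_1''(4) = 2c, so c = 35.

35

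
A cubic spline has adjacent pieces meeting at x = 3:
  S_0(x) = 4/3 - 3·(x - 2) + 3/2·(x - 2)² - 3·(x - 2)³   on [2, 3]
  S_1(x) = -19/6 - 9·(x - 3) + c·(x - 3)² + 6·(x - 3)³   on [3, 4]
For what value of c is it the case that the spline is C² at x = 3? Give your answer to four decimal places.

-7.5000

S_0''(x) = 3 - 18·(x - 2), so S_0''(3) = -15. On the right, S_1''(3) = 2c, so c = -15/2.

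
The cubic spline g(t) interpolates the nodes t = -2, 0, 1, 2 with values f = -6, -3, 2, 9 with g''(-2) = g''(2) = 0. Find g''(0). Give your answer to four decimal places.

3.1304

Write σ_i for g''(x_i). With h_i = 2, 1, 1 and divided differences Δ_i = 3/2, 5, 7, the continuity of g' gives the tridiagonal system
  2·σ_0 + 6·σ_1 + 1·σ_2 = 6(Δ_1 - Δ_0) = 21
  1·σ_1 + 4·σ_2 + 1·σ_3 = 6(Δ_2 - Δ_1) = 12
Natural end conditions: σ_0 = σ_3 = 0.
Solving the tridiagonal system: σ_0 = 0, σ_1 = 72/23, σ_2 = 51/23, σ_3 = 0.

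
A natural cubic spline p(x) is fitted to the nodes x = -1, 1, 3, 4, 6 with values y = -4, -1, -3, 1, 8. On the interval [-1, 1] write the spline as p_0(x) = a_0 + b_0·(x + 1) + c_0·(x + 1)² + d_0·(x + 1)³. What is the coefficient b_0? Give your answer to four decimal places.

Write M_i for p''(x_i). With h_i = 2, 2, 1, 2 and divided differences Δ_i = 3/2, -1, 4, 7/2, the continuity of p' gives the tridiagonal system
  2·M_0 + 8·M_1 + 2·M_2 = 6(Δ_1 - Δ_0) = -15
  2·M_1 + 6·M_2 + 1·M_3 = 6(Δ_2 - Δ_1) = 30
  1·M_2 + 6·M_3 + 2·M_4 = 6(Δ_3 - Δ_2) = -3
Natural end conditions: M_0 = M_4 = 0.
Hence M_0 = 0, M_1 = -891/256, M_2 = 411/64, M_3 = -201/128, M_4 = 0.
On [-1, 1], with p_0(x) = a_0 + b_0·(x + 1) + c_0·(x + 1)² + d_0·(x + 1)³: c_0 = M_0/2 = 0, d_0 = (M_1 - M_0)/(6h_0) = -297/1024, b_0 = Δ_0 - h_0(2M_0 + M_1)/6 = 681/256.

2.6602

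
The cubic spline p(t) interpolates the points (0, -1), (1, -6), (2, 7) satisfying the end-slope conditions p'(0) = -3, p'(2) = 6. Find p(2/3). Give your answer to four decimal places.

-5.7037

Let M_i = p''(x_i). Step sizes h_i = 1, 1; slopes of the chords Δ_i = (y_(i+1) - y_i)/h_i = -5, 13.
  1·M_0 + 4·M_1 + 1·M_2 = 6(Δ_1 - Δ_0) = 108
Clamped end conditions give two more equations: 2h_0·M_0 + h_0·M_1 = 6(Δ_0 - p'(0)) = -12 and h_1·M_1 + 2h_1·M_2 = 6(p'(2) - Δ_1) = -42.
Solving the tridiagonal system: M_0 = -57/2, M_1 = 45, M_2 = -87/2.
On [0, 1], p(t) = -1 - 3·t - 57/4·t² + 49/4·t³.
With t = 2/3: p(2/3) = -154/27.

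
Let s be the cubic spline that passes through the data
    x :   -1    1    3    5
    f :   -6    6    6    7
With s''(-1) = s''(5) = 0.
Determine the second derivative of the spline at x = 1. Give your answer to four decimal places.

-4.9000

Let M_i = s''(x_i). Step sizes h_i = 2, 2, 2; slopes of the chords Δ_i = (y_(i+1) - y_i)/h_i = 6, 0, 1/2.
  2·M_0 + 8·M_1 + 2·M_2 = 6(Δ_1 - Δ_0) = -36
  2·M_1 + 8·M_2 + 2·M_3 = 6(Δ_2 - Δ_1) = 3
Natural end conditions: M_0 = M_3 = 0.
Solving: M_0 = 0, M_1 = -49/10, M_2 = 8/5, M_3 = 0.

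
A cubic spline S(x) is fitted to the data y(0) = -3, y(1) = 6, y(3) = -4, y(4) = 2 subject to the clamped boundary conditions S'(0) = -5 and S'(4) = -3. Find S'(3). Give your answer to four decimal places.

3.2286

Write M_i for S''(x_i). With h_i = 1, 2, 1 and divided differences Δ_i = 9, -5, 6, the continuity of S' gives the tridiagonal system
  1·M_0 + 6·M_1 + 2·M_2 = 6(Δ_1 - Δ_0) = -84
  2·M_1 + 6·M_2 + 1·M_3 = 6(Δ_2 - Δ_1) = 66
Clamped end conditions give two more equations: 2h_0·M_0 + h_0·M_1 = 6(Δ_0 - S'(0)) = 84 and h_2·M_2 + 2h_2·M_3 = 6(S'(4) - Δ_2) = -54.
Solving the tridiagonal system: M_0 = 2056/35, M_1 = -1172/35, M_2 = 1018/35, M_3 = -1454/35.
On [3, 4], S'(x) = b_2 + 2c_2·(x - 3) + 3d_2·(x - 3)² with b_2 = Δ_2 - h_2(2M_2 + M_3)/6 = 113/35, c_2 = M_2/2 = 509/35, d_2 = (M_3 - M_2)/(6h_2) = -412/35. So S'(3) = 113/35.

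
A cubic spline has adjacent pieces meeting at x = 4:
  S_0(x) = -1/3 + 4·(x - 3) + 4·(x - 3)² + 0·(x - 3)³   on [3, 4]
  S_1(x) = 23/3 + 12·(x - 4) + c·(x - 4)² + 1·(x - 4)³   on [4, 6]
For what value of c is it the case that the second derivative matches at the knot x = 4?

4

S_0''(x) = 8 + 0·(x - 3), so S_0''(4) = 8. On the right, S_1''(4) = 2c, so c = 4.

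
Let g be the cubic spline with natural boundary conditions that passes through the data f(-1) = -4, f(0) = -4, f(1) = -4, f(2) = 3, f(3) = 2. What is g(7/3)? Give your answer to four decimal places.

Put m_i = g'' at the i-th knot. Here h = (1, 1, 1, 1) and Δ = (0, 0, 7, -1), so the interior equations h_(i-1)·m_(i-1) + 2(h_(i-1)+h_i)·m_i + h_i·m_(i+1) = 6(Δ_i − Δ_(i-1)) read
  1·m_0 + 4·m_1 + 1·m_2 = 6(Δ_1 - Δ_0) = 0
  1·m_1 + 4·m_2 + 1·m_3 = 6(Δ_2 - Δ_1) = 42
  1·m_2 + 4·m_3 + 1·m_4 = 6(Δ_3 - Δ_2) = -48
Natural end conditions: m_0 = m_4 = 0.
Solving: m_0 = 0, m_1 = -27/7, m_2 = 108/7, m_3 = -111/7, m_4 = 0.
On [2, 3], g(x) = 3 + 30/7·(x - 2) - 111/14·(x - 2)² + 37/14·(x - 2)³.
With (x - 2) = 1/3: g(7/3) = 689/189.

3.6455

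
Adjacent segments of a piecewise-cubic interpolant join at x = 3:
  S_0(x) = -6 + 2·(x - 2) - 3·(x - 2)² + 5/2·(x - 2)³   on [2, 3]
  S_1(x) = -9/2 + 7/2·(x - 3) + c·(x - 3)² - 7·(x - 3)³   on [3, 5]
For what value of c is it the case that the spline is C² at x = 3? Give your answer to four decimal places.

S_0''(x) = -6 + 15·(x - 2), so S_0''(3) = 9. On the right, S_1''(3) = 2c, so c = 9/2.

4.5000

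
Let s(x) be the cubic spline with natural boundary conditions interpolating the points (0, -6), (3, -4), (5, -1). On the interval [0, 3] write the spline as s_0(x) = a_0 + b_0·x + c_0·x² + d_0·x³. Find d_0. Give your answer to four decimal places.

0.0278

Write M_i for s''(x_i). With h_i = 3, 2 and divided differences Δ_i = 2/3, 3/2, the continuity of s' gives the tridiagonal system
  3·M_0 + 10·M_1 + 2·M_2 = 6(Δ_1 - Δ_0) = 5
Natural end conditions: M_0 = M_2 = 0.
Solving: M_0 = 0, M_1 = 1/2, M_2 = 0.
On [0, 3], with s_0(x) = a_0 + b_0·x + c_0·x² + d_0·x³: c_0 = M_0/2 = 0, d_0 = (M_1 - M_0)/(6h_0) = 1/36, b_0 = Δ_0 - h_0(2M_0 + M_1)/6 = 5/12.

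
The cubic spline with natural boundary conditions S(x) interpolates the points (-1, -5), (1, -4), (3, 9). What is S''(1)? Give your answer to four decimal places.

Write σ_i for S''(x_i). With h_i = 2, 2 and divided differences Δ_i = 1/2, 13/2, the continuity of S' gives the tridiagonal system
  2·σ_0 + 8·σ_1 + 2·σ_2 = 6(Δ_1 - Δ_0) = 36
Natural end conditions: σ_0 = σ_2 = 0.
Solving the tridiagonal system: σ_0 = 0, σ_1 = 9/2, σ_2 = 0.

4.5000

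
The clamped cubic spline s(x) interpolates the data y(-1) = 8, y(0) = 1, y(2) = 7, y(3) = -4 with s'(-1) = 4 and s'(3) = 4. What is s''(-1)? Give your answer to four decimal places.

-47.6571

With σ_i denoting the second derivative at x_i, h_i = 1, 2, 1, and Δ_i = (y_(i+1) − y_i)/h_i = -7, 3, -11:
  1·σ_0 + 6·σ_1 + 2·σ_2 = 6(Δ_1 - Δ_0) = 60
  2·σ_1 + 6·σ_2 + 1·σ_3 = 6(Δ_2 - Δ_1) = -84
Clamped end conditions give two more equations: 2h_0·σ_0 + h_0·σ_1 = 6(Δ_0 - s'(-1)) = -66 and h_2·σ_2 + 2h_2·σ_3 = 6(s'(3) - Δ_2) = 90.
Solving the tridiagonal system: σ_0 = -1668/35, σ_1 = 1026/35, σ_2 = -1194/35, σ_3 = 2172/35.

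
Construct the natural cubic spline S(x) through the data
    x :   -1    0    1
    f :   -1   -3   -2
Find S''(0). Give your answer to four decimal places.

With m_i denoting the second derivative at x_i, h_i = 1, 1, and Δ_i = (y_(i+1) − y_i)/h_i = -2, 1:
  1·m_0 + 4·m_1 + 1·m_2 = 6(Δ_1 - Δ_0) = 18
Natural end conditions: m_0 = m_2 = 0.
Solving the tridiagonal system: m_0 = 0, m_1 = 9/2, m_2 = 0.

4.5000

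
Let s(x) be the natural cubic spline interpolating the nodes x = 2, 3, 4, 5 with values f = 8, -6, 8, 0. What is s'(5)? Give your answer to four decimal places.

Write M_i for s''(x_i). With h_i = 1, 1, 1 and divided differences Δ_i = -14, 14, -8, the continuity of s' gives the tridiagonal system
  1·M_0 + 4·M_1 + 1·M_2 = 6(Δ_1 - Δ_0) = 168
  1·M_1 + 4·M_2 + 1·M_3 = 6(Δ_2 - Δ_1) = -132
Natural end conditions: M_0 = M_3 = 0.
Forward elimination and back-substitution give M_0 = 0, M_1 = 268/5, M_2 = -232/5, M_3 = 0.
On [4, 5], s'(x) = b_2 + 2c_2·(x - 4) + 3d_2·(x - 4)² with b_2 = Δ_2 - h_2(2M_2 + M_3)/6 = 112/15, c_2 = M_2/2 = -116/5, d_2 = (M_3 - M_2)/(6h_2) = 116/15. So s'(5) = -236/15.

-15.7333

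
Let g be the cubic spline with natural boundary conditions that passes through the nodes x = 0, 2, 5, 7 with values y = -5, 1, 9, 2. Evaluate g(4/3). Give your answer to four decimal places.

-1.2469

With M_i denoting the second derivative at x_i, h_i = 2, 3, 2, and Δ_i = (y_(i+1) − y_i)/h_i = 3, 8/3, -7/2:
  2·M_0 + 10·M_1 + 3·M_2 = 6(Δ_1 - Δ_0) = -2
  3·M_1 + 10·M_2 + 2·M_3 = 6(Δ_2 - Δ_1) = -37
Natural end conditions: M_0 = M_3 = 0.
Solving the tridiagonal system: M_0 = 0, M_1 = 1, M_2 = -4, M_3 = 0.
On [0, 2], g(x) = -5 + 8/3·x + 0·x² + 1/12·x³.
With x = 4/3: g(4/3) = -101/81.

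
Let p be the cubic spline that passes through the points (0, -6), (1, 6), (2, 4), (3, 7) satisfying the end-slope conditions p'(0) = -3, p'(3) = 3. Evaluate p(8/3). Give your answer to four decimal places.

Put M_i = p'' at the i-th knot. Here h = (1, 1, 1) and Δ = (12, -2, 3), so the interior equations h_(i-1)·M_(i-1) + 2(h_(i-1)+h_i)·M_i + h_i·M_(i+1) = 6(Δ_i − Δ_(i-1)) read
  1·M_0 + 4·M_1 + 1·M_2 = 6(Δ_1 - Δ_0) = -84
  1·M_1 + 4·M_2 + 1·M_3 = 6(Δ_2 - Δ_1) = 30
Clamped end conditions give two more equations: 2h_0·M_0 + h_0·M_1 = 6(Δ_0 - p'(0)) = 90 and h_2·M_2 + 2h_2·M_3 = 6(p'(3) - Δ_2) = 0.
Hence M_0 = 332/5, M_1 = -214/5, M_2 = 104/5, M_3 = -52/5.
On [2, 3], p(t) = 4 - 11/5·(t - 2) + 52/5·(t - 2)² - 26/5·(t - 2)³.
With (t - 2) = 2/3: p(8/3) = 758/135.

5.6148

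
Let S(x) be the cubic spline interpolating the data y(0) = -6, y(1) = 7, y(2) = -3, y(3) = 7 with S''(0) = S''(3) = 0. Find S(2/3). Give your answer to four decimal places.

5.4321

With M_i denoting the second derivative at x_i, h_i = 1, 1, 1, and Δ_i = (y_(i+1) − y_i)/h_i = 13, -10, 10:
  1·M_0 + 4·M_1 + 1·M_2 = 6(Δ_1 - Δ_0) = -138
  1·M_1 + 4·M_2 + 1·M_3 = 6(Δ_2 - Δ_1) = 120
Natural end conditions: M_0 = M_3 = 0.
Hence M_0 = 0, M_1 = -224/5, M_2 = 206/5, M_3 = 0.
On [0, 1], S(x) = -6 + 307/15·x + 0·x² - 112/15·x³.
With x = 2/3: S(2/3) = 440/81.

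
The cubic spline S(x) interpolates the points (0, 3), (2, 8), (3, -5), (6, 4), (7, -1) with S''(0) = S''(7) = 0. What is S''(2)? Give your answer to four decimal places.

Write σ_i for S''(x_i). With h_i = 2, 1, 3, 1 and divided differences Δ_i = 5/2, -13, 3, -5, the continuity of S' gives the tridiagonal system
  2·σ_0 + 6·σ_1 + 1·σ_2 = 6(Δ_1 - Δ_0) = -93
  1·σ_1 + 8·σ_2 + 3·σ_3 = 6(Δ_2 - Δ_1) = 96
  3·σ_2 + 8·σ_3 + 1·σ_4 = 6(Δ_3 - Δ_2) = -48
Natural end conditions: σ_0 = σ_4 = 0.
Forward elimination and back-substitution give σ_0 = 0, σ_1 = -861/46, σ_2 = 444/23, σ_3 = -609/46, σ_4 = 0.

-18.7174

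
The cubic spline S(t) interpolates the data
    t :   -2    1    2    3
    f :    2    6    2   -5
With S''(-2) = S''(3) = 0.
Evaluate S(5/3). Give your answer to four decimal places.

3.7316

Let m_i = S''(x_i). Step sizes h_i = 3, 1, 1; slopes of the chords Δ_i = (y_(i+1) - y_i)/h_i = 4/3, -4, -7.
  3·m_0 + 8·m_1 + 1·m_2 = 6(Δ_1 - Δ_0) = -32
  1·m_1 + 4·m_2 + 1·m_3 = 6(Δ_2 - Δ_1) = -18
Natural end conditions: m_0 = m_3 = 0.
Solving: m_0 = 0, m_1 = -110/31, m_2 = -112/31, m_3 = 0.
On [1, 2], S(t) = 6 - 206/93·(t - 1) - 55/31·(t - 1)² - 1/93·(t - 1)³.
With (t - 1) = 2/3: S(5/3) = 9370/2511.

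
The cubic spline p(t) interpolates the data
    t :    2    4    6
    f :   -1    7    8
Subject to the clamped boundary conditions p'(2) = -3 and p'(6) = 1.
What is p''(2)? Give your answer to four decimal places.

14.1250

With M_i denoting the second derivative at x_i, h_i = 2, 2, and Δ_i = (y_(i+1) − y_i)/h_i = 4, 1/2:
  2·M_0 + 8·M_1 + 2·M_2 = 6(Δ_1 - Δ_0) = -21
Clamped end conditions give two more equations: 2h_0·M_0 + h_0·M_1 = 6(Δ_0 - p'(2)) = 42 and h_1·M_1 + 2h_1·M_2 = 6(p'(6) - Δ_1) = 3.
Hence M_0 = 113/8, M_1 = -29/4, M_2 = 35/8.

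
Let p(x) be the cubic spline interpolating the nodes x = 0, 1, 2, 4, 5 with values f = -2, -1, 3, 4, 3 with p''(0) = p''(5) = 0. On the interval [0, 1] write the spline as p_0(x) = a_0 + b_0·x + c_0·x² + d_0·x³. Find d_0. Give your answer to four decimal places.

0.9344

Put M_i = p'' at the i-th knot. Here h = (1, 1, 2, 1) and Δ = (1, 4, 1/2, -1), so the interior equations h_(i-1)·M_(i-1) + 2(h_(i-1)+h_i)·M_i + h_i·M_(i+1) = 6(Δ_i − Δ_(i-1)) read
  1·M_0 + 4·M_1 + 1·M_2 = 6(Δ_1 - Δ_0) = 18
  1·M_1 + 6·M_2 + 2·M_3 = 6(Δ_2 - Δ_1) = -21
  2·M_2 + 6·M_3 + 1·M_4 = 6(Δ_3 - Δ_2) = -9
Natural end conditions: M_0 = M_4 = 0.
Solving: M_0 = 0, M_1 = 342/61, M_2 = -270/61, M_3 = -3/122, M_4 = 0.
On [0, 1], with p_0(x) = a_0 + b_0·x + c_0·x² + d_0·x³: c_0 = M_0/2 = 0, d_0 = (M_1 - M_0)/(6h_0) = 57/61, b_0 = Δ_0 - h_0(2M_0 + M_1)/6 = 4/61.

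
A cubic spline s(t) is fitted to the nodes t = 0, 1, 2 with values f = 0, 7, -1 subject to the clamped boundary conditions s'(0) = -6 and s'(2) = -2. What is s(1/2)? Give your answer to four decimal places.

2.5938

With m_i denoting the second derivative at x_i, h_i = 1, 1, and Δ_i = (y_(i+1) − y_i)/h_i = 7, -8:
  1·m_0 + 4·m_1 + 1·m_2 = 6(Δ_1 - Δ_0) = -90
Clamped end conditions give two more equations: 2h_0·m_0 + h_0·m_1 = 6(Δ_0 - s'(0)) = 78 and h_1·m_1 + 2h_1·m_2 = 6(s'(2) - Δ_1) = 36.
Solving the tridiagonal system: m_0 = 127/2, m_1 = -49, m_2 = 85/2.
On [0, 1], s(t) = 0 - 6·t + 127/4·t² - 75/4·t³.
With t = 1/2: s(1/2) = 83/32.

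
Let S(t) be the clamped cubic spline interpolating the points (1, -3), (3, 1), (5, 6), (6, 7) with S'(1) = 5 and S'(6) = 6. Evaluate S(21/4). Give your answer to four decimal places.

With m_i denoting the second derivative at x_i, h_i = 2, 2, 1, and Δ_i = (y_(i+1) − y_i)/h_i = 2, 5/2, 1:
  2·m_0 + 8·m_1 + 2·m_2 = 6(Δ_1 - Δ_0) = 3
  2·m_1 + 6·m_2 + 1·m_3 = 6(Δ_2 - Δ_1) = -9
Clamped end conditions give two more equations: 2h_0·m_0 + h_0·m_1 = 6(Δ_0 - S'(1)) = -18 and h_2·m_2 + 2h_2·m_3 = 6(S'(6) - Δ_2) = 30.
Forward elimination and back-substitution give m_0 = -283/46, m_1 = 76/23, m_2 = -128/23, m_3 = 409/23.
On [5, 6], S(t) = 6 - 5/46·(t - 5) - 64/23·(t - 5)² + 179/46·(t - 5)³.
With (t - 5) = 1/4: S(21/4) = 17251/2944.

5.8597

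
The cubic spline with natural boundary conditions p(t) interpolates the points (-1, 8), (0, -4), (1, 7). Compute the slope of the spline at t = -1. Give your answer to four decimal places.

-17.7500

Put M_i = p'' at the i-th knot. Here h = (1, 1) and Δ = (-12, 11), so the interior equations h_(i-1)·M_(i-1) + 2(h_(i-1)+h_i)·M_i + h_i·M_(i+1) = 6(Δ_i − Δ_(i-1)) read
  1·M_0 + 4·M_1 + 1·M_2 = 6(Δ_1 - Δ_0) = 138
Natural end conditions: M_0 = M_2 = 0.
Hence M_0 = 0, M_1 = 69/2, M_2 = 0.
On [-1, 0], p'(t) = b_0 + 2c_0·(t + 1) + 3d_0·(t + 1)² with b_0 = Δ_0 - h_0(2M_0 + M_1)/6 = -71/4, c_0 = M_0/2 = 0, d_0 = (M_1 - M_0)/(6h_0) = 23/4. So p'(-1) = -71/4.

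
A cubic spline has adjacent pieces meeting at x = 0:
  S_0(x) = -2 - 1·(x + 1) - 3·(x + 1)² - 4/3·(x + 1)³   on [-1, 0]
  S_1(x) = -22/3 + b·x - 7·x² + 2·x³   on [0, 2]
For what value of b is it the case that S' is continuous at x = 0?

-11

S_0'(x) = -1 - 6·(x + 1) - 4·(x + 1)², so S_0'(0) = -11. On the right, S_1'(0) = b, so b = -11.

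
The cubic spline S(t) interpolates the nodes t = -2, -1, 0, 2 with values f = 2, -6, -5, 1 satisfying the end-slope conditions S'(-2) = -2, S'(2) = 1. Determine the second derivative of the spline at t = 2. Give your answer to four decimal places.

Let σ_i = S''(x_i). Step sizes h_i = 1, 1, 2; slopes of the chords Δ_i = (y_(i+1) - y_i)/h_i = -8, 1, 3.
  1·σ_0 + 4·σ_1 + 1·σ_2 = 6(Δ_1 - Δ_0) = 54
  1·σ_1 + 6·σ_2 + 2·σ_3 = 6(Δ_2 - Δ_1) = 12
Clamped end conditions give two more equations: 2h_0·σ_0 + h_0·σ_1 = 6(Δ_0 - S'(-2)) = -36 and h_2·σ_2 + 2h_2·σ_3 = 6(S'(2) - Δ_2) = -12.
Hence σ_0 = -312/11, σ_1 = 228/11, σ_2 = -6/11, σ_3 = -30/11.

-2.7273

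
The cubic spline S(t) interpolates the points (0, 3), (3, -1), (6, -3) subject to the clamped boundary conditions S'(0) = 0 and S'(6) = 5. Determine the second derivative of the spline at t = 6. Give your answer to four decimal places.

Write M_i for S''(x_i). With h_i = 3, 3 and divided differences Δ_i = -4/3, -2/3, the continuity of S' gives the tridiagonal system
  3·M_0 + 12·M_1 + 3·M_2 = 6(Δ_1 - Δ_0) = 4
Clamped end conditions give two more equations: 2h_0·M_0 + h_0·M_1 = 6(Δ_0 - S'(0)) = -8 and h_1·M_1 + 2h_1·M_2 = 6(S'(6) - Δ_1) = 34.
Solving: M_0 = -5/6, M_1 = -1, M_2 = 37/6.

6.1667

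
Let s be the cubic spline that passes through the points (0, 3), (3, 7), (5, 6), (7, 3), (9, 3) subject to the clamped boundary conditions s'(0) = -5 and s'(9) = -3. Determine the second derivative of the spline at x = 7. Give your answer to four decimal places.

Let σ_i = s''(x_i). Step sizes h_i = 3, 2, 2, 2; slopes of the chords Δ_i = (y_(i+1) - y_i)/h_i = 4/3, -1/2, -3/2, 0.
  3·σ_0 + 10·σ_1 + 2·σ_2 = 6(Δ_1 - Δ_0) = -11
  2·σ_1 + 8·σ_2 + 2·σ_3 = 6(Δ_2 - Δ_1) = -6
  2·σ_2 + 8·σ_3 + 2·σ_4 = 6(Δ_3 - Δ_2) = 9
Clamped end conditions give two more equations: 2h_0·σ_0 + h_0·σ_1 = 6(Δ_0 - s'(0)) = 38 and h_3·σ_3 + 2h_3·σ_4 = 6(s'(9) - Δ_3) = -18.
Hence σ_0 = 554/69, σ_1 = -78/23, σ_2 = -27/46, σ_3 = 63/23, σ_4 = -135/23.

2.7391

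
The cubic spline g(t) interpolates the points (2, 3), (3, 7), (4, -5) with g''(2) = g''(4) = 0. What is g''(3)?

-24

With σ_i denoting the second derivative at x_i, h_i = 1, 1, and Δ_i = (y_(i+1) − y_i)/h_i = 4, -12:
  1·σ_0 + 4·σ_1 + 1·σ_2 = 6(Δ_1 - Δ_0) = -96
Natural end conditions: σ_0 = σ_2 = 0.
Forward elimination and back-substitution give σ_0 = 0, σ_1 = -24, σ_2 = 0.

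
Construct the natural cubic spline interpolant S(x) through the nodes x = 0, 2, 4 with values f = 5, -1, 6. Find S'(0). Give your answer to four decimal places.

-4.6250

Write σ_i for S''(x_i). With h_i = 2, 2 and divided differences Δ_i = -3, 7/2, the continuity of S' gives the tridiagonal system
  2·σ_0 + 8·σ_1 + 2·σ_2 = 6(Δ_1 - Δ_0) = 39
Natural end conditions: σ_0 = σ_2 = 0.
Solving the tridiagonal system: σ_0 = 0, σ_1 = 39/8, σ_2 = 0.
On [0, 2], S'(x) = b_0 + 2c_0·x + 3d_0·x² with b_0 = Δ_0 - h_0(2σ_0 + σ_1)/6 = -37/8, c_0 = σ_0/2 = 0, d_0 = (σ_1 - σ_0)/(6h_0) = 13/32. So S'(0) = -37/8.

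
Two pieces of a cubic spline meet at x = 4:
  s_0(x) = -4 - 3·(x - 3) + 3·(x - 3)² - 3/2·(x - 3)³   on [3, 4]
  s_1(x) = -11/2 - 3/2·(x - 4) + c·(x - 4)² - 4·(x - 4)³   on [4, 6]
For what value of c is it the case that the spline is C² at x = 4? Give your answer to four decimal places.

-1.5000

s_0''(x) = 6 - 9·(x - 3), so s_0''(4) = -3. On the right, s_1''(4) = 2c, so c = -3/2.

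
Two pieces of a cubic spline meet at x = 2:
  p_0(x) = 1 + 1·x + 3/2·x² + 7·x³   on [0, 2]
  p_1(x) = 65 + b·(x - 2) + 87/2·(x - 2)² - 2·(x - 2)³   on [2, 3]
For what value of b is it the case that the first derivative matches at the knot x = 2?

91

p_0'(x) = 1 + 3·x + 21·x², so p_0'(2) = 91. On the right, p_1'(2) = b, so b = 91.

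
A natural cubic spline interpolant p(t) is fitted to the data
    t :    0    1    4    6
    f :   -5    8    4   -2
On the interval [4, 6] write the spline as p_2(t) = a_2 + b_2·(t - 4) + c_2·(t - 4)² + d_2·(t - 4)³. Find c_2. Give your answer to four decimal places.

Put m_i = p'' at the i-th knot. Here h = (1, 3, 2) and Δ = (13, -4/3, -3), so the interior equations h_(i-1)·m_(i-1) + 2(h_(i-1)+h_i)·m_i + h_i·m_(i+1) = 6(Δ_i − Δ_(i-1)) read
  1·m_0 + 8·m_1 + 3·m_2 = 6(Δ_1 - Δ_0) = -86
  3·m_1 + 10·m_2 + 2·m_3 = 6(Δ_2 - Δ_1) = -10
Natural end conditions: m_0 = m_3 = 0.
Solving the tridiagonal system: m_0 = 0, m_1 = -830/71, m_2 = 178/71, m_3 = 0.
On [4, 6], with p_2(t) = a_2 + b_2·(t - 4) + c_2·(t - 4)² + d_2·(t - 4)³: c_2 = m_2/2 = 89/71, d_2 = (m_3 - m_2)/(6h_2) = -89/426, b_2 = Δ_2 - h_2(2m_2 + m_3)/6 = -995/213.

1.2535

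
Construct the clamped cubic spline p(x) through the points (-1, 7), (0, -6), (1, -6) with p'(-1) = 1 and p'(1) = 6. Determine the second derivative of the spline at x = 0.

34

With M_i denoting the second derivative at x_i, h_i = 1, 1, and Δ_i = (y_(i+1) − y_i)/h_i = -13, 0:
  1·M_0 + 4·M_1 + 1·M_2 = 6(Δ_1 - Δ_0) = 78
Clamped end conditions give two more equations: 2h_0·M_0 + h_0·M_1 = 6(Δ_0 - p'(-1)) = -84 and h_1·M_1 + 2h_1·M_2 = 6(p'(1) - Δ_1) = 36.
Forward elimination and back-substitution give M_0 = -59, M_1 = 34, M_2 = 1.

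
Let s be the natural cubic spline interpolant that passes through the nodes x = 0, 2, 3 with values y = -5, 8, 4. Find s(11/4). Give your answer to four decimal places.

Write M_i for s''(x_i). With h_i = 2, 1 and divided differences Δ_i = 13/2, -4, the continuity of s' gives the tridiagonal system
  2·M_0 + 6·M_1 + 1·M_2 = 6(Δ_1 - Δ_0) = -63
Natural end conditions: M_0 = M_2 = 0.
Forward elimination and back-substitution give M_0 = 0, M_1 = -21/2, M_2 = 0.
On [2, 3], s(x) = 8 - 1/2·(x - 2) - 21/4·(x - 2)² + 7/4·(x - 2)³.
With (x - 2) = 3/4: s(11/4) = 1385/256.

5.4102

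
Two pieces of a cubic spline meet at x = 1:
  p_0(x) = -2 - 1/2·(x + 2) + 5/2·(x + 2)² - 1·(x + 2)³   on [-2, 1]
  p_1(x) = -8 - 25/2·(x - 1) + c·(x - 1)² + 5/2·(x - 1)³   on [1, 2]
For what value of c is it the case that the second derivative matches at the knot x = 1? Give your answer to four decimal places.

p_0''(x) = 5 - 6·(x + 2), so p_0''(1) = -13. On the right, p_1''(1) = 2c, so c = -13/2.

-6.5000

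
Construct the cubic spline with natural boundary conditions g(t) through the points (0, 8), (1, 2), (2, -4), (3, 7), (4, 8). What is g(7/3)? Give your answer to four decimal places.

-1.2434

Let σ_i = g''(x_i). Step sizes h_i = 1, 1, 1, 1; slopes of the chords Δ_i = (y_(i+1) - y_i)/h_i = -6, -6, 11, 1.
  1·σ_0 + 4·σ_1 + 1·σ_2 = 6(Δ_1 - Δ_0) = 0
  1·σ_1 + 4·σ_2 + 1·σ_3 = 6(Δ_2 - Δ_1) = 102
  1·σ_2 + 4·σ_3 + 1·σ_4 = 6(Δ_3 - Δ_2) = -60
Natural end conditions: σ_0 = σ_4 = 0.
Forward elimination and back-substitution give σ_0 = 0, σ_1 = -117/14, σ_2 = 234/7, σ_3 = -327/14, σ_4 = 0.
On [2, 3], g(t) = -4 + 15/4·(t - 2) + 117/7·(t - 2)² - 265/28·(t - 2)³.
With (t - 2) = 1/3: g(7/3) = -235/189.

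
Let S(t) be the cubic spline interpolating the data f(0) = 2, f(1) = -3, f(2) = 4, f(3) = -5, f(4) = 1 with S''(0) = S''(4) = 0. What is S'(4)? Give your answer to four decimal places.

11.3750

With M_i denoting the second derivative at x_i, h_i = 1, 1, 1, 1, and Δ_i = (y_(i+1) − y_i)/h_i = -5, 7, -9, 6:
  1·M_0 + 4·M_1 + 1·M_2 = 6(Δ_1 - Δ_0) = 72
  1·M_1 + 4·M_2 + 1·M_3 = 6(Δ_2 - Δ_1) = -96
  1·M_2 + 4·M_3 + 1·M_4 = 6(Δ_3 - Δ_2) = 90
Natural end conditions: M_0 = M_4 = 0.
Forward elimination and back-substitution give M_0 = 0, M_1 = 111/4, M_2 = -39, M_3 = 129/4, M_4 = 0.
On [3, 4], S'(t) = b_3 + 2c_3·(t - 3) + 3d_3·(t - 3)² with b_3 = Δ_3 - h_3(2M_3 + M_4)/6 = -19/4, c_3 = M_3/2 = 129/8, d_3 = (M_4 - M_3)/(6h_3) = -43/8. So S'(4) = 91/8.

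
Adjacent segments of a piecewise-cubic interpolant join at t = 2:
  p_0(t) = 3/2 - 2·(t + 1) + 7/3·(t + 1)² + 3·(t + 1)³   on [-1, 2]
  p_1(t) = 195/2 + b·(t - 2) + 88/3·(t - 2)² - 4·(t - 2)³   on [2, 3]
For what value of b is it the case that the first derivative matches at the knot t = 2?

93

p_0'(t) = -2 + 14/3·(t + 1) + 9·(t + 1)², so p_0'(2) = 93. On the right, p_1'(2) = b, so b = 93.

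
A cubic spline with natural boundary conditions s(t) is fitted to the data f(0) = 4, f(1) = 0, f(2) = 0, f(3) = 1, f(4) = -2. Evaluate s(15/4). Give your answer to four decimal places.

With m_i denoting the second derivative at x_i, h_i = 1, 1, 1, 1, and Δ_i = (y_(i+1) − y_i)/h_i = -4, 0, 1, -3:
  1·m_0 + 4·m_1 + 1·m_2 = 6(Δ_1 - Δ_0) = 24
  1·m_1 + 4·m_2 + 1·m_3 = 6(Δ_2 - Δ_1) = 6
  1·m_2 + 4·m_3 + 1·m_4 = 6(Δ_3 - Δ_2) = -24
Natural end conditions: m_0 = m_4 = 0.
Solving the tridiagonal system: m_0 = 0, m_1 = 39/7, m_2 = 12/7, m_3 = -45/7, m_4 = 0.
On [3, 4], s(t) = 1 - 6/7·(t - 3) - 45/14·(t - 3)² + 15/14·(t - 3)³.
With (t - 3) = 3/4: s(15/4) = -895/896.

-0.9989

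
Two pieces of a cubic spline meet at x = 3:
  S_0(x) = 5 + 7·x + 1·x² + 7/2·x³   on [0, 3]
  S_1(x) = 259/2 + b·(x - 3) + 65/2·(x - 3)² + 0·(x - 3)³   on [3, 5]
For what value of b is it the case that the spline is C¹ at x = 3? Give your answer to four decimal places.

S_0'(x) = 7 + 2·x + 21/2·x², so S_0'(3) = 215/2. On the right, S_1'(3) = b, so b = 215/2.

107.5000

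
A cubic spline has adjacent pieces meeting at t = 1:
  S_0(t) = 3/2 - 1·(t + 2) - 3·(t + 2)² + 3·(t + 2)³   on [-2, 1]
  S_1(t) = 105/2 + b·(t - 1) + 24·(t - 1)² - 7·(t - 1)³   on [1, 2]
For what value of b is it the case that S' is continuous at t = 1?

S_0'(t) = -1 - 6·(t + 2) + 9·(t + 2)², so S_0'(1) = 62. On the right, S_1'(1) = b, so b = 62.

62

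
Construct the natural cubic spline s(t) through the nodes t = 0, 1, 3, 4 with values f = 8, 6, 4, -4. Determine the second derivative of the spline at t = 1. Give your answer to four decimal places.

3.7500

Put M_i = s'' at the i-th knot. Here h = (1, 2, 1) and Δ = (-2, -1, -8), so the interior equations h_(i-1)·M_(i-1) + 2(h_(i-1)+h_i)·M_i + h_i·M_(i+1) = 6(Δ_i − Δ_(i-1)) read
  1·M_0 + 6·M_1 + 2·M_2 = 6(Δ_1 - Δ_0) = 6
  2·M_1 + 6·M_2 + 1·M_3 = 6(Δ_2 - Δ_1) = -42
Natural end conditions: M_0 = M_3 = 0.
Solving: M_0 = 0, M_1 = 15/4, M_2 = -33/4, M_3 = 0.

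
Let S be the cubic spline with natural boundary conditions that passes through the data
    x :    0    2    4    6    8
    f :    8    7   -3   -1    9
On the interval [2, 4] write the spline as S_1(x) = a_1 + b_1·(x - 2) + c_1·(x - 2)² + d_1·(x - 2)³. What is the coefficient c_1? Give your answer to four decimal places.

Write M_i for S''(x_i). With h_i = 2, 2, 2, 2 and divided differences Δ_i = -1/2, -5, 1, 5, the continuity of S' gives the tridiagonal system
  2·M_0 + 8·M_1 + 2·M_2 = 6(Δ_1 - Δ_0) = -27
  2·M_1 + 8·M_2 + 2·M_3 = 6(Δ_2 - Δ_1) = 36
  2·M_2 + 8·M_3 + 2·M_4 = 6(Δ_3 - Δ_2) = 24
Natural end conditions: M_0 = M_4 = 0.
Solving: M_0 = 0, M_1 = -75/16, M_2 = 21/4, M_3 = 27/16, M_4 = 0.
On [2, 4], with S_1(x) = a_1 + b_1·(x - 2) + c_1·(x - 2)² + d_1·(x - 2)³: c_1 = M_1/2 = -75/32, d_1 = (M_2 - M_1)/(6h_1) = 53/64, b_1 = Δ_1 - h_1(2M_1 + M_2)/6 = -29/8.

-2.3438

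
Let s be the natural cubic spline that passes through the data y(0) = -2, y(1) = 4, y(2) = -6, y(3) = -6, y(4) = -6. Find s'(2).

Write m_i for s''(x_i). With h_i = 1, 1, 1, 1 and divided differences Δ_i = 6, -10, 0, 0, the continuity of s' gives the tridiagonal system
  1·m_0 + 4·m_1 + 1·m_2 = 6(Δ_1 - Δ_0) = -96
  1·m_1 + 4·m_2 + 1·m_3 = 6(Δ_2 - Δ_1) = 60
  1·m_2 + 4·m_3 + 1·m_4 = 6(Δ_3 - Δ_2) = 0
Natural end conditions: m_0 = m_4 = 0.
Forward elimination and back-substitution give m_0 = 0, m_1 = -30, m_2 = 24, m_3 = -6, m_4 = 0.
On [2, 3], s'(x) = b_2 + 2c_2·(x - 2) + 3d_2·(x - 2)² with b_2 = Δ_2 - h_2(2m_2 + m_3)/6 = -7, c_2 = m_2/2 = 12, d_2 = (m_3 - m_2)/(6h_2) = -5. So s'(2) = -7.

-7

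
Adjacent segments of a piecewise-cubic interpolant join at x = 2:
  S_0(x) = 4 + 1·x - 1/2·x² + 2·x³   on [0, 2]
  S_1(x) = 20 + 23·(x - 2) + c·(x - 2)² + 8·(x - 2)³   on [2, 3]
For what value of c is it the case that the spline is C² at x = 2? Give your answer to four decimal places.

S_0''(x) = -1 + 12·x, so S_0''(2) = 23. On the right, S_1''(2) = 2c, so c = 23/2.

11.5000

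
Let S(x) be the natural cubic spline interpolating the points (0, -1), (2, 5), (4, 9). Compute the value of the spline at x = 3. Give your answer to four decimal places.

7.1875

With M_i denoting the second derivative at x_i, h_i = 2, 2, and Δ_i = (y_(i+1) − y_i)/h_i = 3, 2:
  2·M_0 + 8·M_1 + 2·M_2 = 6(Δ_1 - Δ_0) = -6
Natural end conditions: M_0 = M_2 = 0.
Forward elimination and back-substitution give M_0 = 0, M_1 = -3/4, M_2 = 0.
On [2, 4], S(x) = 5 + 5/2·(x - 2) - 3/8·(x - 2)² + 1/16·(x - 2)³.
With (x - 2) = 1: S(3) = 115/16.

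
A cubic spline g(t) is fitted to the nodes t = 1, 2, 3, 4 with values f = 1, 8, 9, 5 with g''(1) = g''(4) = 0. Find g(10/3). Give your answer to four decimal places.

Put m_i = g'' at the i-th knot. Here h = (1, 1, 1) and Δ = (7, 1, -4), so the interior equations h_(i-1)·m_(i-1) + 2(h_(i-1)+h_i)·m_i + h_i·m_(i+1) = 6(Δ_i − Δ_(i-1)) read
  1·m_0 + 4·m_1 + 1·m_2 = 6(Δ_1 - Δ_0) = -36
  1·m_1 + 4·m_2 + 1·m_3 = 6(Δ_2 - Δ_1) = -30
Natural end conditions: m_0 = m_3 = 0.
Solving: m_0 = 0, m_1 = -38/5, m_2 = -28/5, m_3 = 0.
On [3, 4], g(t) = 9 - 32/15·(t - 3) - 14/5·(t - 3)² + 14/15·(t - 3)³.
With (t - 3) = 1/3: g(10/3) = 649/81.

8.0123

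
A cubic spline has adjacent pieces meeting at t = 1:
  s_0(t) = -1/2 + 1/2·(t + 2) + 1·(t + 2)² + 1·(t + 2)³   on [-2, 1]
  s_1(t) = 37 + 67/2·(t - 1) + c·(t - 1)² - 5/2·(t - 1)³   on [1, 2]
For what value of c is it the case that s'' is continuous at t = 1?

s_0''(t) = 2 + 6·(t + 2), so s_0''(1) = 20. On the right, s_1''(1) = 2c, so c = 10.

10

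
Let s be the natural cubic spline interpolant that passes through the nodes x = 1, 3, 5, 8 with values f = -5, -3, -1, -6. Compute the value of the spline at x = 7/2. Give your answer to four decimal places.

Let m_i = s''(x_i). Step sizes h_i = 2, 2, 3; slopes of the chords Δ_i = (y_(i+1) - y_i)/h_i = 1, 1, -5/3.
  2·m_0 + 8·m_1 + 2·m_2 = 6(Δ_1 - Δ_0) = 0
  2·m_1 + 10·m_2 + 3·m_3 = 6(Δ_2 - Δ_1) = -16
Natural end conditions: m_0 = m_3 = 0.
Solving the tridiagonal system: m_0 = 0, m_1 = 8/19, m_2 = -32/19, m_3 = 0.
On [3, 5], s(x) = -3 + 73/57·(x - 3) + 4/19·(x - 3)² - 10/57·(x - 3)³.
With (x - 3) = 1/2: s(7/2) = -177/76.

-2.3289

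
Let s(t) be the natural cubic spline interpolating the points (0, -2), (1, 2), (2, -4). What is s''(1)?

-15

Put M_i = s'' at the i-th knot. Here h = (1, 1) and Δ = (4, -6), so the interior equations h_(i-1)·M_(i-1) + 2(h_(i-1)+h_i)·M_i + h_i·M_(i+1) = 6(Δ_i − Δ_(i-1)) read
  1·M_0 + 4·M_1 + 1·M_2 = 6(Δ_1 - Δ_0) = -60
Natural end conditions: M_0 = M_2 = 0.
Hence M_0 = 0, M_1 = -15, M_2 = 0.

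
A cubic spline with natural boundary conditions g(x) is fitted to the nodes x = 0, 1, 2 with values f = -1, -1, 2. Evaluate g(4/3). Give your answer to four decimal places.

With m_i denoting the second derivative at x_i, h_i = 1, 1, and Δ_i = (y_(i+1) − y_i)/h_i = 0, 3:
  1·m_0 + 4·m_1 + 1·m_2 = 6(Δ_1 - Δ_0) = 18
Natural end conditions: m_0 = m_2 = 0.
Solving the tridiagonal system: m_0 = 0, m_1 = 9/2, m_2 = 0.
On [1, 2], g(x) = -1 + 3/2·(x - 1) + 9/4·(x - 1)² - 3/4·(x - 1)³.
With (x - 1) = 1/3: g(4/3) = -5/18.

-0.2778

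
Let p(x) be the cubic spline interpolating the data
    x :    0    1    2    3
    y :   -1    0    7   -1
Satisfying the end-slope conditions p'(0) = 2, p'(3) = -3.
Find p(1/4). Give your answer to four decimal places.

-0.8375

Write M_i for p''(x_i). With h_i = 1, 1, 1 and divided differences Δ_i = 1, 7, -8, the continuity of p' gives the tridiagonal system
  1·M_0 + 4·M_1 + 1·M_2 = 6(Δ_1 - Δ_0) = 36
  1·M_1 + 4·M_2 + 1·M_3 = 6(Δ_2 - Δ_1) = -90
Clamped end conditions give two more equations: 2h_0·M_0 + h_0·M_1 = 6(Δ_0 - p'(0)) = -6 and h_2·M_2 + 2h_2·M_3 = 6(p'(3) - Δ_2) = 30.
Solving the tridiagonal system: M_0 = -206/15, M_1 = 322/15, M_2 = -542/15, M_3 = 496/15.
On [0, 1], p(x) = -1 + 2·x - 103/15·x² + 88/15·x³.
With x = 1/4: p(1/4) = -67/80.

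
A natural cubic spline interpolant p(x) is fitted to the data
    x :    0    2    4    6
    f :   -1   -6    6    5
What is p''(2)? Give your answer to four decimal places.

8.1000

With M_i denoting the second derivative at x_i, h_i = 2, 2, 2, and Δ_i = (y_(i+1) − y_i)/h_i = -5/2, 6, -1/2:
  2·M_0 + 8·M_1 + 2·M_2 = 6(Δ_1 - Δ_0) = 51
  2·M_1 + 8·M_2 + 2·M_3 = 6(Δ_2 - Δ_1) = -39
Natural end conditions: M_0 = M_3 = 0.
Solving the tridiagonal system: M_0 = 0, M_1 = 81/10, M_2 = -69/10, M_3 = 0.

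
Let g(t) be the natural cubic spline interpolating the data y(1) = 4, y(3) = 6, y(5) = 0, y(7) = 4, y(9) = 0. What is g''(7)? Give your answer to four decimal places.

With M_i denoting the second derivative at x_i, h_i = 2, 2, 2, 2, and Δ_i = (y_(i+1) − y_i)/h_i = 1, -3, 2, -2:
  2·M_0 + 8·M_1 + 2·M_2 = 6(Δ_1 - Δ_0) = -24
  2·M_1 + 8·M_2 + 2·M_3 = 6(Δ_2 - Δ_1) = 30
  2·M_2 + 8·M_3 + 2·M_4 = 6(Δ_3 - Δ_2) = -24
Natural end conditions: M_0 = M_4 = 0.
Solving the tridiagonal system: M_0 = 0, M_1 = -9/2, M_2 = 6, M_3 = -9/2, M_4 = 0.

-4.5000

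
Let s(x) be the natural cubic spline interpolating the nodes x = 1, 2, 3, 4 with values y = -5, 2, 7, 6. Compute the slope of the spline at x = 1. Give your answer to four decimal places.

Put m_i = s'' at the i-th knot. Here h = (1, 1, 1) and Δ = (7, 5, -1), so the interior equations h_(i-1)·m_(i-1) + 2(h_(i-1)+h_i)·m_i + h_i·m_(i+1) = 6(Δ_i − Δ_(i-1)) read
  1·m_0 + 4·m_1 + 1·m_2 = 6(Δ_1 - Δ_0) = -12
  1·m_1 + 4·m_2 + 1·m_3 = 6(Δ_2 - Δ_1) = -36
Natural end conditions: m_0 = m_3 = 0.
Forward elimination and back-substitution give m_0 = 0, m_1 = -4/5, m_2 = -44/5, m_3 = 0.
On [1, 2], s'(x) = b_0 + 2c_0·(x - 1) + 3d_0·(x - 1)² with b_0 = Δ_0 - h_0(2m_0 + m_1)/6 = 107/15, c_0 = m_0/2 = 0, d_0 = (m_1 - m_0)/(6h_0) = -2/15. So s'(1) = 107/15.

7.1333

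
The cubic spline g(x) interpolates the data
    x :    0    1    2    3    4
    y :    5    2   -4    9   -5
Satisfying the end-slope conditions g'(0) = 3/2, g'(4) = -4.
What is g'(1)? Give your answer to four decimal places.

-9.1161

Let σ_i = g''(x_i). Step sizes h_i = 1, 1, 1, 1; slopes of the chords Δ_i = (y_(i+1) - y_i)/h_i = -3, -6, 13, -14.
  1·σ_0 + 4·σ_1 + 1·σ_2 = 6(Δ_1 - Δ_0) = -18
  1·σ_1 + 4·σ_2 + 1·σ_3 = 6(Δ_2 - Δ_1) = 114
  1·σ_2 + 4·σ_3 + 1·σ_4 = 6(Δ_3 - Δ_2) = -162
Clamped end conditions give two more equations: 2h_0·σ_0 + h_0·σ_1 = 6(Δ_0 - g'(0)) = -27 and h_3·σ_3 + 2h_3·σ_4 = 6(g'(4) - Δ_3) = 60.
Solving the tridiagonal system: σ_0 = -323/56, σ_1 = -433/28, σ_2 = 397/8, σ_3 = -1933/28, σ_4 = 3613/56.
On [1, 2], g'(x) = b_1 + 2c_1·(x - 1) + 3d_1·(x - 1)² with b_1 = Δ_1 - h_1(2σ_1 + σ_2)/6 = -1021/112, c_1 = σ_1/2 = -433/56, d_1 = (σ_2 - σ_1)/(6h_1) = 1215/112. So g'(1) = -1021/112.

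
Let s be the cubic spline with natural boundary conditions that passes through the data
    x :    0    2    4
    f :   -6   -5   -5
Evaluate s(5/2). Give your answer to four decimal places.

-4.9180

Let m_i = s''(x_i). Step sizes h_i = 2, 2; slopes of the chords Δ_i = (y_(i+1) - y_i)/h_i = 1/2, 0.
  2·m_0 + 8·m_1 + 2·m_2 = 6(Δ_1 - Δ_0) = -3
Natural end conditions: m_0 = m_2 = 0.
Forward elimination and back-substitution give m_0 = 0, m_1 = -3/8, m_2 = 0.
On [2, 4], s(x) = -5 + 1/4·(x - 2) - 3/16·(x - 2)² + 1/32·(x - 2)³.
With (x - 2) = 1/2: s(5/2) = -1259/256.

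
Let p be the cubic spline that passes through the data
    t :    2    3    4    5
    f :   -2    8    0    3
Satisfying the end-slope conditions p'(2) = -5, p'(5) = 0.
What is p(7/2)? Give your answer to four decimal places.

5.0833

Let σ_i = p''(x_i). Step sizes h_i = 1, 1, 1; slopes of the chords Δ_i = (y_(i+1) - y_i)/h_i = 10, -8, 3.
  1·σ_0 + 4·σ_1 + 1·σ_2 = 6(Δ_1 - Δ_0) = -108
  1·σ_1 + 4·σ_2 + 1·σ_3 = 6(Δ_2 - Δ_1) = 66
Clamped end conditions give two more equations: 2h_0·σ_0 + h_0·σ_1 = 6(Δ_0 - p'(2)) = 90 and h_2·σ_2 + 2h_2·σ_3 = 6(p'(5) - Δ_2) = -18.
Solving: σ_0 = 1082/15, σ_1 = -814/15, σ_2 = 554/15, σ_3 = -412/15.
On [3, 4], p(t) = 8 + 59/15·(t - 3) - 407/15·(t - 3)² + 76/5·(t - 3)³.
With (t - 3) = 1/2: p(7/2) = 61/12.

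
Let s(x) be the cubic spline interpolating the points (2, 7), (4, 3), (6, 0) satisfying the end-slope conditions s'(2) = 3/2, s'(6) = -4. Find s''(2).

-7

Put m_i = s'' at the i-th knot. Here h = (2, 2) and Δ = (-2, -3/2), so the interior equations h_(i-1)·m_(i-1) + 2(h_(i-1)+h_i)·m_i + h_i·m_(i+1) = 6(Δ_i − Δ_(i-1)) read
  2·m_0 + 8·m_1 + 2·m_2 = 6(Δ_1 - Δ_0) = 3
Clamped end conditions give two more equations: 2h_0·m_0 + h_0·m_1 = 6(Δ_0 - s'(2)) = -21 and h_1·m_1 + 2h_1·m_2 = 6(s'(6) - Δ_1) = -15.
Solving the tridiagonal system: m_0 = -7, m_1 = 7/2, m_2 = -11/2.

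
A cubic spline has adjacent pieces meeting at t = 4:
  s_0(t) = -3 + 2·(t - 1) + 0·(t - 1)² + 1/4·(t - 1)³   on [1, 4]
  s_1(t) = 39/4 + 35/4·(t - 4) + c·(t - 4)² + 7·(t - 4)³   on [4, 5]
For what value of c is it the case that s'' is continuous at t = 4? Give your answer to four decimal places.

s_0''(t) = 0 + 3/2·(t - 1), so s_0''(4) = 9/2. On the right, s_1''(4) = 2c, so c = 9/4.

2.2500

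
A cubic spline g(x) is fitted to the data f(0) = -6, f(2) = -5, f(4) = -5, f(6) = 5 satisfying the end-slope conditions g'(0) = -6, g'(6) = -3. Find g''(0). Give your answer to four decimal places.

With σ_i denoting the second derivative at x_i, h_i = 2, 2, 2, and Δ_i = (y_(i+1) − y_i)/h_i = 1/2, 0, 5:
  2·σ_0 + 8·σ_1 + 2·σ_2 = 6(Δ_1 - Δ_0) = -3
  2·σ_1 + 8·σ_2 + 2·σ_3 = 6(Δ_2 - Δ_1) = 30
Clamped end conditions give two more equations: 2h_0·σ_0 + h_0·σ_1 = 6(Δ_0 - g'(0)) = 39 and h_2·σ_2 + 2h_2·σ_3 = 6(g'(6) - Δ_2) = -48.
Forward elimination and back-substitution give σ_0 = 127/10, σ_1 = -59/10, σ_2 = 47/5, σ_3 = -167/10.

12.7000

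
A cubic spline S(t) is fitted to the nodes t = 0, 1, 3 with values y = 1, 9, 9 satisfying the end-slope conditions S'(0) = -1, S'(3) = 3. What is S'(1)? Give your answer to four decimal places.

7.8333

Let m_i = S''(x_i). Step sizes h_i = 1, 2; slopes of the chords Δ_i = (y_(i+1) - y_i)/h_i = 8, 0.
  1·m_0 + 6·m_1 + 2·m_2 = 6(Δ_1 - Δ_0) = -48
Clamped end conditions give two more equations: 2h_0·m_0 + h_0·m_1 = 6(Δ_0 - S'(0)) = 54 and h_1·m_1 + 2h_1·m_2 = 6(S'(3) - Δ_1) = 18.
Solving: m_0 = 109/3, m_1 = -56/3, m_2 = 83/6.
On [1, 3], S'(t) = b_1 + 2c_1·(t - 1) + 3d_1·(t - 1)² with b_1 = Δ_1 - h_1(2m_1 + m_2)/6 = 47/6, c_1 = m_1/2 = -28/3, d_1 = (m_2 - m_1)/(6h_1) = 65/24. So S'(1) = 47/6.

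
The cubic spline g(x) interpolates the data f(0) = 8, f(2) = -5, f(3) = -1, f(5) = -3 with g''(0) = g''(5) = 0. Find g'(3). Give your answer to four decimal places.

Let m_i = g''(x_i). Step sizes h_i = 2, 1, 2; slopes of the chords Δ_i = (y_(i+1) - y_i)/h_i = -13/2, 4, -1.
  2·m_0 + 6·m_1 + 1·m_2 = 6(Δ_1 - Δ_0) = 63
  1·m_1 + 6·m_2 + 2·m_3 = 6(Δ_2 - Δ_1) = -30
Natural end conditions: m_0 = m_3 = 0.
Solving: m_0 = 0, m_1 = 408/35, m_2 = -243/35, m_3 = 0.
On [3, 5], g'(x) = b_2 + 2c_2·(x - 3) + 3d_2·(x - 3)² with b_2 = Δ_2 - h_2(2m_2 + m_3)/6 = 127/35, c_2 = m_2/2 = -243/70, d_2 = (m_3 - m_2)/(6h_2) = 81/140. So g'(3) = 127/35.

3.6286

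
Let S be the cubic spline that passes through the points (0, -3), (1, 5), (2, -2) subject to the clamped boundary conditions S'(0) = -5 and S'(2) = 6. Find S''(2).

67

Write M_i for S''(x_i). With h_i = 1, 1 and divided differences Δ_i = 8, -7, the continuity of S' gives the tridiagonal system
  1·M_0 + 4·M_1 + 1·M_2 = 6(Δ_1 - Δ_0) = -90
Clamped end conditions give two more equations: 2h_0·M_0 + h_0·M_1 = 6(Δ_0 - S'(0)) = 78 and h_1·M_1 + 2h_1·M_2 = 6(S'(2) - Δ_1) = 78.
Hence M_0 = 67, M_1 = -56, M_2 = 67.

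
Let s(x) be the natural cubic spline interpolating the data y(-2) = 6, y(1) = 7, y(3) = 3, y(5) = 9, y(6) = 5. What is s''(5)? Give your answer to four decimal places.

-9.2500

Write M_i for s''(x_i). With h_i = 3, 2, 2, 1 and divided differences Δ_i = 1/3, -2, 3, -4, the continuity of s' gives the tridiagonal system
  3·M_0 + 10·M_1 + 2·M_2 = 6(Δ_1 - Δ_0) = -14
  2·M_1 + 8·M_2 + 2·M_3 = 6(Δ_2 - Δ_1) = 30
  2·M_2 + 6·M_3 + 1·M_4 = 6(Δ_3 - Δ_2) = -42
Natural end conditions: M_0 = M_4 = 0.
Solving the tridiagonal system: M_0 = 0, M_1 = -11/4, M_2 = 27/4, M_3 = -37/4, M_4 = 0.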